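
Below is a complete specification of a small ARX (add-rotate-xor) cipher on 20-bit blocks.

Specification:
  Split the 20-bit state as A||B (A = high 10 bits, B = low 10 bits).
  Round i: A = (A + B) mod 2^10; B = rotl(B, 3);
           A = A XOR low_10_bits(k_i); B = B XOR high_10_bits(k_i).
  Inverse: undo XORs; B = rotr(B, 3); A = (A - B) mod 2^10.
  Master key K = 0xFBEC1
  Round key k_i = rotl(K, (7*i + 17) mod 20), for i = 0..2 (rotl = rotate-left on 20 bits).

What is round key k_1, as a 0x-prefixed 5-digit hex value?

K = 0xFBEC1
k_0 = rotl(K, (7*0+17) mod 20) = rotl(K, 17) = 0x3F7D8
k_1 = rotl(K, (7*1+17) mod 20) = rotl(K, 4) = 0xBEC1F

0xBEC1F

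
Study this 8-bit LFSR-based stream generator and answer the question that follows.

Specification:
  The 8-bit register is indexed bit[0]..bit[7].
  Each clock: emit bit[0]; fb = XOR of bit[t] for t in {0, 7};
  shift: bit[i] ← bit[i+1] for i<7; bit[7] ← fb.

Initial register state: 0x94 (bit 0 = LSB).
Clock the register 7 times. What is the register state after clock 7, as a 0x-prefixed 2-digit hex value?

reg_0 = 0x94
clock 1: out=0, reg = 0xCA
clock 2: out=0, reg = 0xE5
clock 3: out=1, reg = 0x72
clock 4: out=0, reg = 0x39
clock 5: out=1, reg = 0x9C
clock 6: out=0, reg = 0xCE
clock 7: out=0, reg = 0xE7

0xE7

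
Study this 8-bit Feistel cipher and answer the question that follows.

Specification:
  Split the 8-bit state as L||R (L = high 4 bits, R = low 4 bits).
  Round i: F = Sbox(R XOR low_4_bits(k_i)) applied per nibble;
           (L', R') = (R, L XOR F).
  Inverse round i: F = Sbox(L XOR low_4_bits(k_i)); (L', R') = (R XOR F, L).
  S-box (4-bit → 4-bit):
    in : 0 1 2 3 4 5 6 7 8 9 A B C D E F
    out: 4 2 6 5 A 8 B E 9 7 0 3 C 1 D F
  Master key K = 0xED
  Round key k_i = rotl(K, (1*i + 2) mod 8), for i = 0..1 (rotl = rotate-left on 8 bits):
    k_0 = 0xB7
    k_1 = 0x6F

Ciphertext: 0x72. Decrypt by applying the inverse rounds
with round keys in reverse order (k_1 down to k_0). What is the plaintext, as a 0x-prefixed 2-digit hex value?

s_0 = ciphertext = 0x72
s_1 = InvRound(s_0, k_1) = 0xB7
s_2 = InvRound(s_1, k_0) = 0xBB

0xBB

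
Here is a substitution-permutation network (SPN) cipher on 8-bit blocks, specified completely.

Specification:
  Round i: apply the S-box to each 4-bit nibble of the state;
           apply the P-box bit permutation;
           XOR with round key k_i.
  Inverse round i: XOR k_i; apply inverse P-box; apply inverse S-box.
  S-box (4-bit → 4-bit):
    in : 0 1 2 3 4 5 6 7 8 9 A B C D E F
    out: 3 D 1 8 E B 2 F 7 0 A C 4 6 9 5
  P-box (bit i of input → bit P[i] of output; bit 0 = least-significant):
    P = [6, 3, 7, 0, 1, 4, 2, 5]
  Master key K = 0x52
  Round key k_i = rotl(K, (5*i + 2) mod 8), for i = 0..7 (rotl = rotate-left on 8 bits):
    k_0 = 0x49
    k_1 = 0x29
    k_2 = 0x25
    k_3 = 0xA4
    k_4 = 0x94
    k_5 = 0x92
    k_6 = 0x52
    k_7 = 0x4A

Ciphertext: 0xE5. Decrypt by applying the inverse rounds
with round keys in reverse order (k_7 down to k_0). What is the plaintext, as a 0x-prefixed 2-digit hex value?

0xC3

s_0 = ciphertext = 0xE5
s_1 = InvRound(s_0, k_7) = 0x14
s_2 = InvRound(s_1, k_6) = 0xF2
s_3 = InvRound(s_2, k_5) = 0x32
s_4 = InvRound(s_3, k_4) = 0x1C
s_5 = InvRound(s_4, k_3) = 0xAD
s_6 = InvRound(s_5, k_2) = 0x9D
s_7 = InvRound(s_6, k_1) = 0x4C
s_8 = InvRound(s_7, k_0) = 0xC3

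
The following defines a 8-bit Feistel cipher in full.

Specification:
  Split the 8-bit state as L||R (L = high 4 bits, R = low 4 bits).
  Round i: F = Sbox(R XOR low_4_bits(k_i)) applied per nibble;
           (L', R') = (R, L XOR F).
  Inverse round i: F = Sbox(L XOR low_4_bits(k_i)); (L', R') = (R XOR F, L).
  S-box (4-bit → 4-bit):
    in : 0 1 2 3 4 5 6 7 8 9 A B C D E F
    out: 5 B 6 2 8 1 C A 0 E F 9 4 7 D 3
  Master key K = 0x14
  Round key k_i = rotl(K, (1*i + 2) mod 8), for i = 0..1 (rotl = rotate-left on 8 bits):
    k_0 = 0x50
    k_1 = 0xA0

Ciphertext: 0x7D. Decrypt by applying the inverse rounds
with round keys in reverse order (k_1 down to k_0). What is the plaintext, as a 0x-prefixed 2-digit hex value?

s_0 = ciphertext = 0x7D
s_1 = InvRound(s_0, k_1) = 0x77
s_2 = InvRound(s_1, k_0) = 0xD7

0xD7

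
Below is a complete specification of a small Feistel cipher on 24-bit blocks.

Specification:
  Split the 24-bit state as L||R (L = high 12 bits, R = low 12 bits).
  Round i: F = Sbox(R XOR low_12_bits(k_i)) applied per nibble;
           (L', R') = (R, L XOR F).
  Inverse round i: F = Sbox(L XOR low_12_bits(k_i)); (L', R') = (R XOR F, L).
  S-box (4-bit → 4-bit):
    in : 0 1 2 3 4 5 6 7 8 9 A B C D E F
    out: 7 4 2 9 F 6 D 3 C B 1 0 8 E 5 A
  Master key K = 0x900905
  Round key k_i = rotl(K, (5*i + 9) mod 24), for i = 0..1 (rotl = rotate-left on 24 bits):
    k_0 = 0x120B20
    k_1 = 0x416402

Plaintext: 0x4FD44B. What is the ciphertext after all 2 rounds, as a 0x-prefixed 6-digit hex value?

0xE2D561

s_0 = plaintext = 0x4FD44B
s_1 = Round(s_0, k_0) = 0x44BE2D
s_2 = Round(s_1, k_1) = 0xE2D561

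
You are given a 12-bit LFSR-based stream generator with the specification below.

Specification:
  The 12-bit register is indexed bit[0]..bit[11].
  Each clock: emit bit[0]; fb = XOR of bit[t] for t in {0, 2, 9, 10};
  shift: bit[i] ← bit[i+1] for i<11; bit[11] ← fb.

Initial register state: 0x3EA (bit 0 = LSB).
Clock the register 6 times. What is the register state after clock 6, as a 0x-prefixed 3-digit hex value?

0x34F

reg_0 = 0x3EA
clock 1: out=0, reg = 0x9F5
clock 2: out=1, reg = 0x4FA
clock 3: out=0, reg = 0xA7D
clock 4: out=1, reg = 0xD3E
clock 5: out=0, reg = 0x69F
clock 6: out=1, reg = 0x34F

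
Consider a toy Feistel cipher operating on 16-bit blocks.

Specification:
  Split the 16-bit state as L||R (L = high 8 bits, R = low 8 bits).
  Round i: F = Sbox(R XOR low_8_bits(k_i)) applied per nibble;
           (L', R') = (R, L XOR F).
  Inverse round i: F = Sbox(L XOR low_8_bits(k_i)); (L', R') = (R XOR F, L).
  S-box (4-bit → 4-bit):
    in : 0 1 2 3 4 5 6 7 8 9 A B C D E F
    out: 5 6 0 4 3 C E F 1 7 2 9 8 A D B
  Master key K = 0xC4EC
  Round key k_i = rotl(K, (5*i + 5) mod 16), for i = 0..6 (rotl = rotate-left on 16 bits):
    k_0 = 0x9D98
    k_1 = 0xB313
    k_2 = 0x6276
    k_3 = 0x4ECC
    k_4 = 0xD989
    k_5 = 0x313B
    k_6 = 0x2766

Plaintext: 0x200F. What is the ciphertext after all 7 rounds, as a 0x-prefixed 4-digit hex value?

s_0 = plaintext = 0x200F
s_1 = Round(s_0, k_0) = 0x0F5F
s_2 = Round(s_1, k_1) = 0x5F37
s_3 = Round(s_2, k_2) = 0x3769
s_4 = Round(s_3, k_3) = 0x691B
s_5 = Round(s_4, k_4) = 0x1B19
s_6 = Round(s_5, k_5) = 0x191B
s_7 = Round(s_6, k_6) = 0x1BE3

0x1BE3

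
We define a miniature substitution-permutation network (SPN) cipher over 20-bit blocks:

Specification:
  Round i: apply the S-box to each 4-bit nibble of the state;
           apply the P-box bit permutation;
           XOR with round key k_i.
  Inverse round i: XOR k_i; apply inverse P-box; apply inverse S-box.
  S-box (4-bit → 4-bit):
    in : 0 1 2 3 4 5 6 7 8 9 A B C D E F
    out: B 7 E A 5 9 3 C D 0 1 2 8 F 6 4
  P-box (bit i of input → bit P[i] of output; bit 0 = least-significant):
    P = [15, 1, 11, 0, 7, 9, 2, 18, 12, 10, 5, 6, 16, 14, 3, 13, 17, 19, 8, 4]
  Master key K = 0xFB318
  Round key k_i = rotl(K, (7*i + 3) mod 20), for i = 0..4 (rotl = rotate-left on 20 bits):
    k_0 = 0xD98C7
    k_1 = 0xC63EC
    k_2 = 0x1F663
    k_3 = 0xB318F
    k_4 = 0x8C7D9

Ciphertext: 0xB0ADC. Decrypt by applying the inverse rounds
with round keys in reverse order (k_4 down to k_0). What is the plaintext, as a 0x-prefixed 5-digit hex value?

s_0 = ciphertext = 0xB0ADC
s_1 = InvRound(s_0, k_4) = 0x46BF8
s_2 = InvRound(s_1, k_3) = 0x06822
s_3 = InvRound(s_2, k_2) = 0x9A0B8
s_4 = InvRound(s_3, k_1) = 0x76C2A
s_5 = InvRound(s_4, k_0) = 0x62D45

0x62D45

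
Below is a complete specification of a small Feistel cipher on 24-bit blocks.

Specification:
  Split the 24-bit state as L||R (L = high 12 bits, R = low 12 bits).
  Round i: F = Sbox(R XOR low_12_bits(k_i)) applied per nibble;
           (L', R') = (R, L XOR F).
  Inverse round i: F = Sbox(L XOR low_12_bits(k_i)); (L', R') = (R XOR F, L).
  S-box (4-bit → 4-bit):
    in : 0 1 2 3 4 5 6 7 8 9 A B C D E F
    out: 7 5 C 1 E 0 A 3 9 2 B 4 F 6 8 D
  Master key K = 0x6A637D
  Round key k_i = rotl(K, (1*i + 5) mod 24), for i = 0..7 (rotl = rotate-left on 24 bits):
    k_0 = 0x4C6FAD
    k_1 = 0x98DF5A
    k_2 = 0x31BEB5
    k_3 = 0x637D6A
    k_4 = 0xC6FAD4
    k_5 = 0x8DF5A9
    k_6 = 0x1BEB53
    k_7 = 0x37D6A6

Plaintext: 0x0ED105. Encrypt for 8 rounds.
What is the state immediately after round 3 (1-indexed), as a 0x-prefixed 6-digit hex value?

s_0 = plaintext = 0x0ED105
s_1 = Round(s_0, k_0) = 0x105854
s_2 = Round(s_1, k_1) = 0x85427D
s_3 = Round(s_2, k_2) = 0x27D7AD
s_4 = Round(s_3, k_3) = 0x7AD98E
s_5 = Round(s_4, k_4) = 0x98E6A6
s_6 = Round(s_5, k_5) = 0x6A68F3
s_7 = Round(s_6, k_6) = 0x8F3711
s_8 = Round(s_7, k_7) = 0x711DB0

0x27D7AD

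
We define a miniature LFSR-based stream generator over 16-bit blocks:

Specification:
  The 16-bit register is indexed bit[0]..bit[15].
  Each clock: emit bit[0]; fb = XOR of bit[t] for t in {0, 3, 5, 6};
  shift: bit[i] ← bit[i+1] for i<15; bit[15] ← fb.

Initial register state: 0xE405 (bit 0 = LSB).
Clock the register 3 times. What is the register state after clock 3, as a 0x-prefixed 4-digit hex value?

0xBC80

reg_0 = 0xE405
clock 1: out=1, reg = 0xF202
clock 2: out=0, reg = 0x7901
clock 3: out=1, reg = 0xBC80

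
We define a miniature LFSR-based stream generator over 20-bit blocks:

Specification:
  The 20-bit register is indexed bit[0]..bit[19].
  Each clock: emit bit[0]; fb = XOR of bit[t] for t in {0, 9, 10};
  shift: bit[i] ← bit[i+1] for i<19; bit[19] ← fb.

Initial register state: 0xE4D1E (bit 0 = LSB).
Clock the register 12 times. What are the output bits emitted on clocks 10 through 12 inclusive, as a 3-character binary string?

reg_0 = 0xE4D1E
clock 1: out=0, reg = 0xF268F
clock 2: out=1, reg = 0xF9347
clock 3: out=1, reg = 0x7C9A3
clock 4: out=1, reg = 0xBE4D1
clock 5: out=1, reg = 0x5F268
clock 6: out=0, reg = 0xAF934
clock 7: out=0, reg = 0x57C9A
clock 8: out=0, reg = 0xABE4D
clock 9: out=1, reg = 0xD5F26
clock 10: out=0, reg = 0x6AF93
clock 11: out=1, reg = 0xB57C9
clock 12: out=1, reg = 0xDABE4

011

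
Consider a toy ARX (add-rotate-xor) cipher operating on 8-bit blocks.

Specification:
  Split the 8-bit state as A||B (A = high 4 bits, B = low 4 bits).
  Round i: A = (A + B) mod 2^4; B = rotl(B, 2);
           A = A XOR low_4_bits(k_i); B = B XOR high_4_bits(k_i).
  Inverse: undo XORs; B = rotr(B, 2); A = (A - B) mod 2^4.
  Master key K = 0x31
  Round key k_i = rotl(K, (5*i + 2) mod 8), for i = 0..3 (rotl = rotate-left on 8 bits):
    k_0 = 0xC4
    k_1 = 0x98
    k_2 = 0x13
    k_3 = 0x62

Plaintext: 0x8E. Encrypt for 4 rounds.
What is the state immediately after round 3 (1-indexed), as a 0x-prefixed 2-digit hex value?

s_0 = plaintext = 0x8E
s_1 = Round(s_0, k_0) = 0x27
s_2 = Round(s_1, k_1) = 0x14
s_3 = Round(s_2, k_2) = 0x60
s_4 = Round(s_3, k_3) = 0x46

0x60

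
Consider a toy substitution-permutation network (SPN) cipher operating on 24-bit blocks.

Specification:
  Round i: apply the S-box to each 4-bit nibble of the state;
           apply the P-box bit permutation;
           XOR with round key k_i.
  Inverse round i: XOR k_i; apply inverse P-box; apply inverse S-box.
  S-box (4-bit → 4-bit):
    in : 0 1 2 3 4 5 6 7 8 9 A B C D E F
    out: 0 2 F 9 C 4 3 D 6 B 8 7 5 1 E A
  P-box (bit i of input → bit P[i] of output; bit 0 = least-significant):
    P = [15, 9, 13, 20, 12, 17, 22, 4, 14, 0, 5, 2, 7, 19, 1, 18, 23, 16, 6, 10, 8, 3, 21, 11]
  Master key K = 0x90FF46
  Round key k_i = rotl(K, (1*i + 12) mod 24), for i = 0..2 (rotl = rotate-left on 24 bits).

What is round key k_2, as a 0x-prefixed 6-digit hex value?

0xD1A43F

K = 0x90FF46
k_0 = rotl(K, (1*0+12) mod 24) = rotl(K, 12) = 0xF4690F
k_1 = rotl(K, (1*1+12) mod 24) = rotl(K, 13) = 0xE8D21F
k_2 = rotl(K, (1*2+12) mod 24) = rotl(K, 14) = 0xD1A43F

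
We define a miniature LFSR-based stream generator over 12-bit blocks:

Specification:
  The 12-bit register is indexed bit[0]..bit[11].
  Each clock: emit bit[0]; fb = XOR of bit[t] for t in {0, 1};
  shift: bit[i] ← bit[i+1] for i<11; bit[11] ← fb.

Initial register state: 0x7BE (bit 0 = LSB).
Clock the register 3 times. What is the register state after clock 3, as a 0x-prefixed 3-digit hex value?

reg_0 = 0x7BE
clock 1: out=0, reg = 0xBDF
clock 2: out=1, reg = 0x5EF
clock 3: out=1, reg = 0x2F7

0x2F7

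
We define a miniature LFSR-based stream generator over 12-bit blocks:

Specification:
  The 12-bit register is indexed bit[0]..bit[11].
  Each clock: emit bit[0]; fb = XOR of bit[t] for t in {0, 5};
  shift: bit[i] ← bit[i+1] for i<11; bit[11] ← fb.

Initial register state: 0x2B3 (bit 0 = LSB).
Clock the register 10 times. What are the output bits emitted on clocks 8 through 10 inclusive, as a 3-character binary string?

reg_0 = 0x2B3
clock 1: out=1, reg = 0x159
clock 2: out=1, reg = 0x8AC
clock 3: out=0, reg = 0xC56
clock 4: out=0, reg = 0x62B
clock 5: out=1, reg = 0x315
clock 6: out=1, reg = 0x98A
clock 7: out=0, reg = 0x4C5
clock 8: out=1, reg = 0xA62
clock 9: out=0, reg = 0xD31
clock 10: out=1, reg = 0x698

101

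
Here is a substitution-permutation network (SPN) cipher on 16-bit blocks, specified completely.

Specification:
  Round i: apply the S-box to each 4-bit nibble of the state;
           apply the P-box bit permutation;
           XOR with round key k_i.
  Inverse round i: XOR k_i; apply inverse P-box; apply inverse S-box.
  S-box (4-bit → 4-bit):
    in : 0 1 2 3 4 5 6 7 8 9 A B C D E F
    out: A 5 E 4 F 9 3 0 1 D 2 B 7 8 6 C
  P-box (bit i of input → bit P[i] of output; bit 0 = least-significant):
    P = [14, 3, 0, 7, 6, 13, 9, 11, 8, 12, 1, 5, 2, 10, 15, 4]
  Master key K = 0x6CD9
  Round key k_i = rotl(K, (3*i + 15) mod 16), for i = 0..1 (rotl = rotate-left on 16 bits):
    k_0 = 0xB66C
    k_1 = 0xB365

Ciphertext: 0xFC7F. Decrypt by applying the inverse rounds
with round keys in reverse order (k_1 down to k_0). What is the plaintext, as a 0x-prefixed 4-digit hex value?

0x2CE0

s_0 = ciphertext = 0xFC7F
s_1 = InvRound(s_0, k_1) = 0x01F6
s_2 = InvRound(s_1, k_0) = 0x2CE0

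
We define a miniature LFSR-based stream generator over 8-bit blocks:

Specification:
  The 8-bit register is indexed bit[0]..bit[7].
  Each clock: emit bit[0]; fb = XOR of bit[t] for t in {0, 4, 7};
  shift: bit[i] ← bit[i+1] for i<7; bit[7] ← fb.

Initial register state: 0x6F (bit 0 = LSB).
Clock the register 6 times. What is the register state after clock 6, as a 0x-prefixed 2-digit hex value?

reg_0 = 0x6F
clock 1: out=1, reg = 0xB7
clock 2: out=1, reg = 0xDB
clock 3: out=1, reg = 0xED
clock 4: out=1, reg = 0x76
clock 5: out=0, reg = 0xBB
clock 6: out=1, reg = 0xDD

0xDD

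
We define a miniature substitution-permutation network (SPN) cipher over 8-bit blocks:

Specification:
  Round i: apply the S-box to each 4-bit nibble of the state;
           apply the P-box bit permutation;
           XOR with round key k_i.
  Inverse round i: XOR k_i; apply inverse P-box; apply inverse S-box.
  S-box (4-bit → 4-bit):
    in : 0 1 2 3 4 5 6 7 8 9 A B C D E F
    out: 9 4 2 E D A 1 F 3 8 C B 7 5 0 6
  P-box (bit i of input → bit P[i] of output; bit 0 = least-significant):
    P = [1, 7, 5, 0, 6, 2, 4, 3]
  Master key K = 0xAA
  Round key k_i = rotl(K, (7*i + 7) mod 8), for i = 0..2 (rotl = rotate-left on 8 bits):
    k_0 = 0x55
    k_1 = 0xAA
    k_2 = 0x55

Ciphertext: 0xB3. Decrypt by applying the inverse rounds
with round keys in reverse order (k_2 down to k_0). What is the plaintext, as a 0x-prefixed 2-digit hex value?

s_0 = ciphertext = 0xB3
s_1 = InvRound(s_0, k_2) = 0x8C
s_2 = InvRound(s_1, k_1) = 0x2D
s_3 = InvRound(s_2, k_0) = 0x41

0x41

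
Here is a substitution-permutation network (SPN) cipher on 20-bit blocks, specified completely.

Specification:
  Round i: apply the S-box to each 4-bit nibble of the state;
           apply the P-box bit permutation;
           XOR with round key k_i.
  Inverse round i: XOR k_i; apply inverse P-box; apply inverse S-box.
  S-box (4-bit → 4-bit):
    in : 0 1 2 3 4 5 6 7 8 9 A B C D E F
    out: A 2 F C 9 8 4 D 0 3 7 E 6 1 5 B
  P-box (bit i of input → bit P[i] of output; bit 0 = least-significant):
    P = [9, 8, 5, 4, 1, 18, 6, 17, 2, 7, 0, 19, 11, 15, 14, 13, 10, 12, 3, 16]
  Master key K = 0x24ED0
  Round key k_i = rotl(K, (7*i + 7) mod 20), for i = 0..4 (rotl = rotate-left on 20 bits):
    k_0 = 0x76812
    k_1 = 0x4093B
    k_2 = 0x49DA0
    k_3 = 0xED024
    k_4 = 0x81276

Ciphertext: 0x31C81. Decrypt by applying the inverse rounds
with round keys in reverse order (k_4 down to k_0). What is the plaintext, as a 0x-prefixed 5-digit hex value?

s_0 = ciphertext = 0x31C81
s_1 = InvRound(s_0, k_4) = 0x4D277
s_2 = InvRound(s_1, k_3) = 0x88374
s_3 = InvRound(s_2, k_2) = 0x9DFC4
s_4 = InvRound(s_3, k_1) = 0x2C2A7
s_5 = InvRound(s_4, k_0) = 0x5FA17

0x5FA17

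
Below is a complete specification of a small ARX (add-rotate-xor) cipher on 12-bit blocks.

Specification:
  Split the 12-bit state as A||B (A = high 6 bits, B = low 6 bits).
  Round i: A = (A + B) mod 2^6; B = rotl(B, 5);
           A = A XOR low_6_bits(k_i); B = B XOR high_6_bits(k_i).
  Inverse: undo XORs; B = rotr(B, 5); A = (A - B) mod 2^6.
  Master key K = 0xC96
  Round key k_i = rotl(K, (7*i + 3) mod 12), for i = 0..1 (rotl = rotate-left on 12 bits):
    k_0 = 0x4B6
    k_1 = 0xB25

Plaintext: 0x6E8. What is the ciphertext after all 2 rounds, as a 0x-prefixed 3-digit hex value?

0x7AF

s_0 = plaintext = 0x6E8
s_1 = Round(s_0, k_0) = 0xD46
s_2 = Round(s_1, k_1) = 0x7AF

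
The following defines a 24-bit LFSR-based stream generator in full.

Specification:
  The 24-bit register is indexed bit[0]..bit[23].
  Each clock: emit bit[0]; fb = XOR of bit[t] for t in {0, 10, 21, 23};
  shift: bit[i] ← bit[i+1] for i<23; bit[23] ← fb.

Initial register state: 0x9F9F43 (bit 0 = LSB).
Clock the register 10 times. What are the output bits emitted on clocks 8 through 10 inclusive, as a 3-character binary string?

reg_0 = 0x9F9F43
clock 1: out=1, reg = 0xCFCFA1
clock 2: out=1, reg = 0xE7E7D0
clock 3: out=0, reg = 0xF3F3E8
clock 4: out=0, reg = 0x79F9F4
clock 5: out=0, reg = 0xBCFCFA
clock 6: out=0, reg = 0xDE7E7D
clock 7: out=1, reg = 0xEF3F3E
clock 8: out=0, reg = 0xF79F9F
clock 9: out=1, reg = 0x7BCFCF
clock 10: out=1, reg = 0xBDE7E7

011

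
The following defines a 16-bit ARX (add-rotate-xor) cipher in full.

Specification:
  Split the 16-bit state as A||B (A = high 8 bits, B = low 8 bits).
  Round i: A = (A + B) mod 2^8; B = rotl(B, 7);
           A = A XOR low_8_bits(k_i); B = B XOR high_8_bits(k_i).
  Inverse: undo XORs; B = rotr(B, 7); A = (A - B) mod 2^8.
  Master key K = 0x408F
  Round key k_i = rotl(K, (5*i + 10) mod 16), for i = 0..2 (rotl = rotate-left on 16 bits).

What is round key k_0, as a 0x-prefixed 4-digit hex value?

0x3D02

K = 0x408F
k_0 = rotl(K, (5*0+10) mod 16) = rotl(K, 10) = 0x3D02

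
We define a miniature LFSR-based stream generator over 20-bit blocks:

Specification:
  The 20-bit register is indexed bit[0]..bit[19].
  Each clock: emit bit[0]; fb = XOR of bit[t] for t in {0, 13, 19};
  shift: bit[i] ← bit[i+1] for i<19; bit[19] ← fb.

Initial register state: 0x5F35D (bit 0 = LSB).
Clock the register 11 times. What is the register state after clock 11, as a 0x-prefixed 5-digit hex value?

reg_0 = 0x5F35D
clock 1: out=1, reg = 0x2F9AE
clock 2: out=0, reg = 0x97CD7
clock 3: out=1, reg = 0xCBE6B
clock 4: out=1, reg = 0xE5F35
clock 5: out=1, reg = 0x72F9A
clock 6: out=0, reg = 0xB97CD
clock 7: out=1, reg = 0x5CBE6
clock 8: out=0, reg = 0x2E5F3
clock 9: out=1, reg = 0x172F9
clock 10: out=1, reg = 0x0B97C
clock 11: out=0, reg = 0x85CBE

0x85CBE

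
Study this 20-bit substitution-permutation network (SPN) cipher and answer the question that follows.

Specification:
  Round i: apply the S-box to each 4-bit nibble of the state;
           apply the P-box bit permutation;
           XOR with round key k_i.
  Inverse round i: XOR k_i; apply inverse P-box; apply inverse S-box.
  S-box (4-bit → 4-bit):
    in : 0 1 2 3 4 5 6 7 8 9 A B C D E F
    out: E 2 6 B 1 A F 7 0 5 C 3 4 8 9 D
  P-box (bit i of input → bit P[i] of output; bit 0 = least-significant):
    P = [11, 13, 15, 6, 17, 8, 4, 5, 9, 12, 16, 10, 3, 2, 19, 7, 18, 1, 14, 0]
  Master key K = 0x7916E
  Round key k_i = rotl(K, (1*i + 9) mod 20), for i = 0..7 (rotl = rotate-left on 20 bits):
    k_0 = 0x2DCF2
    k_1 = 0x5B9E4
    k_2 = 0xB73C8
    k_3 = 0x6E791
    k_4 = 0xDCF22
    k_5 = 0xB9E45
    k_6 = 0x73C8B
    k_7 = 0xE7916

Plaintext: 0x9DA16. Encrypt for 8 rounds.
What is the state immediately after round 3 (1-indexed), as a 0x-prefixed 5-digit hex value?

0xDF383

s_0 = plaintext = 0x9DA16
s_1 = Round(s_0, k_0) = 0x73132
s_2 = Round(s_1, k_1) = 0x3484A
s_3 = Round(s_2, k_2) = 0xDF383
s_4 = Round(s_3, k_3) = 0xED958
s_5 = Round(s_4, k_4) = 0x8CC83
s_6 = Round(s_5, k_5) = 0x2B605
s_7 = Round(s_6, k_6) = 0x64BF5
s_8 = Round(s_7, k_7) = 0x80B6D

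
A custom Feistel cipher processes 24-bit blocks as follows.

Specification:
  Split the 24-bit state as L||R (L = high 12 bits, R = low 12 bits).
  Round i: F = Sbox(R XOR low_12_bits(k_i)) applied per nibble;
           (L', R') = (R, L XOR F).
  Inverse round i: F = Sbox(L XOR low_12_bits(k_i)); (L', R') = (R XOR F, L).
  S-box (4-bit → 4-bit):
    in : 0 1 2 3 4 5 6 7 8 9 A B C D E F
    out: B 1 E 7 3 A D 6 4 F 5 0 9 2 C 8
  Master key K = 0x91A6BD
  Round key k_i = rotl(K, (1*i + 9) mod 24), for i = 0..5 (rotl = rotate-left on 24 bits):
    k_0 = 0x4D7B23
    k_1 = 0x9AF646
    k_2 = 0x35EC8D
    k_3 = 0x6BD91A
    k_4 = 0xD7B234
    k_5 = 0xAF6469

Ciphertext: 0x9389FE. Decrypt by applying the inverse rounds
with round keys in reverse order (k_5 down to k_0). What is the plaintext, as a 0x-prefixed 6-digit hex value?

0x772767

s_0 = ciphertext = 0x9389FE
s_1 = InvRound(s_0, k_5) = 0xB5F938
s_2 = InvRound(s_1, k_4) = 0x6E8B5F
s_3 = InvRound(s_2, k_3) = 0x3D16E8
s_4 = InvRound(s_3, k_2) = 0xE413D1
s_5 = InvRound(s_4, k_1) = 0x767E41
s_6 = InvRound(s_5, k_0) = 0x772767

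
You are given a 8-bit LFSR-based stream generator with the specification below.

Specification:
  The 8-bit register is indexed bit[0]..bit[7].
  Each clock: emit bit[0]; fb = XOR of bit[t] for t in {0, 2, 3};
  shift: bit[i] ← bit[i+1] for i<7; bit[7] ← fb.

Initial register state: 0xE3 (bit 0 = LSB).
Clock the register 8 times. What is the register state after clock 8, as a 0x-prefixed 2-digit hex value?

reg_0 = 0xE3
clock 1: out=1, reg = 0xF1
clock 2: out=1, reg = 0xF8
clock 3: out=0, reg = 0xFC
clock 4: out=0, reg = 0x7E
clock 5: out=0, reg = 0x3F
clock 6: out=1, reg = 0x9F
clock 7: out=1, reg = 0xCF
clock 8: out=1, reg = 0xE7

0xE7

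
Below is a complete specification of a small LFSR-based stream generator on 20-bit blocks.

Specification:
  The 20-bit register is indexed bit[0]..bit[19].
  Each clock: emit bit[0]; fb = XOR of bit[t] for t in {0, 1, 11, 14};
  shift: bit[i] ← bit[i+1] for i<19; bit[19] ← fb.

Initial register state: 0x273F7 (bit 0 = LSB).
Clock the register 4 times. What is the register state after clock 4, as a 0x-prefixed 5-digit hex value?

0xB273F

reg_0 = 0x273F7
clock 1: out=1, reg = 0x939FB
clock 2: out=1, reg = 0xC9CFD
clock 3: out=1, reg = 0x64E7E
clock 4: out=0, reg = 0xB273F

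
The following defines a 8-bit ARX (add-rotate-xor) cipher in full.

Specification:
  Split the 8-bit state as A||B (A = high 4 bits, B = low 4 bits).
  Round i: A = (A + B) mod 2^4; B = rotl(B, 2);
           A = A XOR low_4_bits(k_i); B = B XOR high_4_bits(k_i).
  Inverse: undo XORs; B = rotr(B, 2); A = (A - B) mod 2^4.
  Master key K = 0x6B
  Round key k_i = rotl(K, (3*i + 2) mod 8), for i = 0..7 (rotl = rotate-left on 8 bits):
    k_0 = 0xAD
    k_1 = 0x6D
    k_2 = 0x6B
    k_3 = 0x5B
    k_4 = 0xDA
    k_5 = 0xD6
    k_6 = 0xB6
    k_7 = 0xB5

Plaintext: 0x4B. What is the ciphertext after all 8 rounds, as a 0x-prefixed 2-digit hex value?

0xA4

s_0 = plaintext = 0x4B
s_1 = Round(s_0, k_0) = 0x24
s_2 = Round(s_1, k_1) = 0xB7
s_3 = Round(s_2, k_2) = 0x9B
s_4 = Round(s_3, k_3) = 0xFB
s_5 = Round(s_4, k_4) = 0x03
s_6 = Round(s_5, k_5) = 0x51
s_7 = Round(s_6, k_6) = 0x0F
s_8 = Round(s_7, k_7) = 0xA4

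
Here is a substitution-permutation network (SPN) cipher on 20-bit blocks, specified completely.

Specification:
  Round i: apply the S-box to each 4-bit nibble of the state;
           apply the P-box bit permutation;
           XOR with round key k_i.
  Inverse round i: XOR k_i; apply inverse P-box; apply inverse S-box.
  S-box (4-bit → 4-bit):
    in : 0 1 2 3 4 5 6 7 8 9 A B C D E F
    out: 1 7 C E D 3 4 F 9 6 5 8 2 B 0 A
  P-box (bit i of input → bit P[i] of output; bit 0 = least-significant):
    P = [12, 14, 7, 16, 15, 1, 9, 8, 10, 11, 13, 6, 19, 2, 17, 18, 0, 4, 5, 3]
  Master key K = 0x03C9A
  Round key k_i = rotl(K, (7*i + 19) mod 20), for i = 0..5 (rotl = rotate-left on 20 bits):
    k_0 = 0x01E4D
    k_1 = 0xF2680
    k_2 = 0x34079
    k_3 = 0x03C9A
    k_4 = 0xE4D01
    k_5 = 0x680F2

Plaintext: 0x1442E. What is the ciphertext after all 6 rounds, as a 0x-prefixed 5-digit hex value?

0x3313A

s_0 = plaintext = 0x1442E
s_1 = Round(s_0, k_0) = 0xE393C
s_2 = Round(s_1, k_1) = 0x94D86
s_3 = Round(s_2, k_2) = 0xDCD89
s_4 = Round(s_3, k_3) = 0x0F147
s_5 = Round(s_4, k_4) = 0xBB284
s_6 = Round(s_5, k_5) = 0x3313A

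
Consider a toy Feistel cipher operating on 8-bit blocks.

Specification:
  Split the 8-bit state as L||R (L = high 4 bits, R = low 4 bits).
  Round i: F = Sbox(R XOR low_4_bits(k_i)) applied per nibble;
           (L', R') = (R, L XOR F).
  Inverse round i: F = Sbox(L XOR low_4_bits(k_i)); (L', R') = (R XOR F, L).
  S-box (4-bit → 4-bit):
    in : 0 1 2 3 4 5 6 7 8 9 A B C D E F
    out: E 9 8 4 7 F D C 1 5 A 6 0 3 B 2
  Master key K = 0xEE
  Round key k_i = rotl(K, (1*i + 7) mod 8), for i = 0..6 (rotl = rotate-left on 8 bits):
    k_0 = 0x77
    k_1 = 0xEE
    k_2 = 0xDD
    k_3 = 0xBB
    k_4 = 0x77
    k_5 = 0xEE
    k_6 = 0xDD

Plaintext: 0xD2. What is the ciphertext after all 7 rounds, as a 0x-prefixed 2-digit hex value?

s_0 = plaintext = 0xD2
s_1 = Round(s_0, k_0) = 0x22
s_2 = Round(s_1, k_1) = 0x22
s_3 = Round(s_2, k_2) = 0x20
s_4 = Round(s_3, k_3) = 0x04
s_5 = Round(s_4, k_4) = 0x44
s_6 = Round(s_5, k_5) = 0x4E
s_7 = Round(s_6, k_6) = 0xE0

0xE0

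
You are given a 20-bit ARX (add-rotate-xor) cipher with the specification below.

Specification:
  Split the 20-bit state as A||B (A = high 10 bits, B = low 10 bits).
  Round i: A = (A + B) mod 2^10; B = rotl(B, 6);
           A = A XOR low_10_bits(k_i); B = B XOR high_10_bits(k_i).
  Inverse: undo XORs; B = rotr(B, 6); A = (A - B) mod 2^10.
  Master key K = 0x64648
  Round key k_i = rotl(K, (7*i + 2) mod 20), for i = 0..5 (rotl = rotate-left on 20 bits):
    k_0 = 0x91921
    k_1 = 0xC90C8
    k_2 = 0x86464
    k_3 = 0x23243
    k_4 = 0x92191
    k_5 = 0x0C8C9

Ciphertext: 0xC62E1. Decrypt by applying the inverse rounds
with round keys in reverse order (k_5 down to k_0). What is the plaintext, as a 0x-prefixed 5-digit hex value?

0x2A8BD

s_0 = ciphertext = 0xC62E1
s_1 = InvRound(s_0, k_5) = 0xA593B
s_2 = InvRound(s_1, k_4) = 0xF2B3D
s_3 = InvRound(s_2, k_3) = 0x9AF1E
s_4 = InvRound(s_3, k_2) = 0x66C74
s_5 = InvRound(s_4, k_1) = 0x1190D
s_6 = InvRound(s_5, k_0) = 0x2A8BD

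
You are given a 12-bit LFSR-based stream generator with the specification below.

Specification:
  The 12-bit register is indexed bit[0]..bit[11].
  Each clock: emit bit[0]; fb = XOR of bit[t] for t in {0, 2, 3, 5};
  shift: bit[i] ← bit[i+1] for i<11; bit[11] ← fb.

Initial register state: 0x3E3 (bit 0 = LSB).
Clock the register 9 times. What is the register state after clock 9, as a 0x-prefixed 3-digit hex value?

reg_0 = 0x3E3
clock 1: out=1, reg = 0x1F1
clock 2: out=1, reg = 0x0F8
clock 3: out=0, reg = 0x07C
clock 4: out=0, reg = 0x83E
clock 5: out=0, reg = 0xC1F
clock 6: out=1, reg = 0xE0F
clock 7: out=1, reg = 0xF07
clock 8: out=1, reg = 0x783
clock 9: out=1, reg = 0xBC1

0xBC1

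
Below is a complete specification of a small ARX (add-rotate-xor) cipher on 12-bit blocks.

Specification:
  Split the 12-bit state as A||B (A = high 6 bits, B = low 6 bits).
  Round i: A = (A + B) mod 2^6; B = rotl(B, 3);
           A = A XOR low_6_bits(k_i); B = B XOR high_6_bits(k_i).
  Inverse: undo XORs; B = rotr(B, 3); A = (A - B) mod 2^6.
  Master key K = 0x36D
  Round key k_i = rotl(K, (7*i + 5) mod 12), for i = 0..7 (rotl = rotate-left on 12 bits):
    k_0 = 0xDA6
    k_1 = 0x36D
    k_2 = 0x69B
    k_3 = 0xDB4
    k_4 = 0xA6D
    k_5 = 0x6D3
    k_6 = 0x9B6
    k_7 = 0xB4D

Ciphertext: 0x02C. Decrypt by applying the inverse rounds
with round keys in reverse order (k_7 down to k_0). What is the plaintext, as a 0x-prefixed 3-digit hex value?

0xE3D

s_0 = ciphertext = 0x02C
s_1 = InvRound(s_0, k_7) = 0x148
s_2 = InvRound(s_1, k_6) = 0xFB5
s_3 = InvRound(s_2, k_5) = 0xE35
s_4 = InvRound(s_3, k_4) = 0xCA3
s_5 = InvRound(s_4, k_3) = 0x72A
s_6 = InvRound(s_5, k_2) = 0x046
s_7 = InvRound(s_6, k_1) = 0x4D9
s_8 = InvRound(s_7, k_0) = 0xE3D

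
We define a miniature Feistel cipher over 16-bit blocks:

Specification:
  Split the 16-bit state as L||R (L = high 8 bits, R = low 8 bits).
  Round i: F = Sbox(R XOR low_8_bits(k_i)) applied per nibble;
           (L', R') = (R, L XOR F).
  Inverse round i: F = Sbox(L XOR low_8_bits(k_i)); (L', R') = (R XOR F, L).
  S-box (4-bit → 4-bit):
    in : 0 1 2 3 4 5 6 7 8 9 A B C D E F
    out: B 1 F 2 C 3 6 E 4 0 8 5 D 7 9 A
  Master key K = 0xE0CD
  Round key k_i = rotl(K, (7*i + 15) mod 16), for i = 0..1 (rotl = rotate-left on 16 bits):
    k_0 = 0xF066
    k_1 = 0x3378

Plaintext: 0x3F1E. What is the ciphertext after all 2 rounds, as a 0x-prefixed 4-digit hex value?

0xDB9C

s_0 = plaintext = 0x3F1E
s_1 = Round(s_0, k_0) = 0x1EDB
s_2 = Round(s_1, k_1) = 0xDB9C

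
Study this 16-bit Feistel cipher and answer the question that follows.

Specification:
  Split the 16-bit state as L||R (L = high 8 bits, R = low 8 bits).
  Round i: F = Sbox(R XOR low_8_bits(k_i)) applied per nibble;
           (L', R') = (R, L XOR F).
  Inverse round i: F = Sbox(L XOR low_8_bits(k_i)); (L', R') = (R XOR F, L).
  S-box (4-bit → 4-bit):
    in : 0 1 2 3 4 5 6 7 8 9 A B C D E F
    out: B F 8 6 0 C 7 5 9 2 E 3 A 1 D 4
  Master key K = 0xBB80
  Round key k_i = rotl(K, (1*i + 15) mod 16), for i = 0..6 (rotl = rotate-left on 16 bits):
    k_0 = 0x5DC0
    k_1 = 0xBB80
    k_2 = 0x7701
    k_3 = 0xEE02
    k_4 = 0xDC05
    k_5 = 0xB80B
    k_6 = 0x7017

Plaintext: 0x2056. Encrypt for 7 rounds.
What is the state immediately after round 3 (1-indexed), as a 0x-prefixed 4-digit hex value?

0xC3AF

s_0 = plaintext = 0x2056
s_1 = Round(s_0, k_0) = 0x5607
s_2 = Round(s_1, k_1) = 0x07C3
s_3 = Round(s_2, k_2) = 0xC3AF
s_4 = Round(s_3, k_3) = 0xAF22
s_5 = Round(s_4, k_4) = 0x222A
s_6 = Round(s_5, k_5) = 0x2AAD
s_7 = Round(s_6, k_6) = 0xAD14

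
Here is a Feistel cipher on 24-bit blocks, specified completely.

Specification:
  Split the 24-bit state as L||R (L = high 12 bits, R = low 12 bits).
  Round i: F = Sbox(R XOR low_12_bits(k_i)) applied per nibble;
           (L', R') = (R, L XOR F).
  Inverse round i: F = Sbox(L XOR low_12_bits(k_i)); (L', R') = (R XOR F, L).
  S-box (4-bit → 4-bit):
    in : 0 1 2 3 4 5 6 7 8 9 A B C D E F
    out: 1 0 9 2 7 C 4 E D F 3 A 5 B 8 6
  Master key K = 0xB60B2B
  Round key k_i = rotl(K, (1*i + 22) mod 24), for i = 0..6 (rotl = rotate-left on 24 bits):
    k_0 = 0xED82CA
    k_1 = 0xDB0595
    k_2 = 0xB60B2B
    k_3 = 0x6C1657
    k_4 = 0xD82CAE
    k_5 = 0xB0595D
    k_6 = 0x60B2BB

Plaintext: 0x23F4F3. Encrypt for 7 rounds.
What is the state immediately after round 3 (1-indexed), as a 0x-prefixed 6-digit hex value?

s_0 = plaintext = 0x23F4F3
s_1 = Round(s_0, k_0) = 0x4F3610
s_2 = Round(s_1, k_1) = 0x61062F
s_3 = Round(s_2, k_2) = 0x62FD07
s_4 = Round(s_3, k_3) = 0xD07CEE
s_5 = Round(s_4, k_4) = 0xCEEC76
s_6 = Round(s_5, k_5) = 0xC76074
s_7 = Round(s_6, k_6) = 0x074520

0x62FD07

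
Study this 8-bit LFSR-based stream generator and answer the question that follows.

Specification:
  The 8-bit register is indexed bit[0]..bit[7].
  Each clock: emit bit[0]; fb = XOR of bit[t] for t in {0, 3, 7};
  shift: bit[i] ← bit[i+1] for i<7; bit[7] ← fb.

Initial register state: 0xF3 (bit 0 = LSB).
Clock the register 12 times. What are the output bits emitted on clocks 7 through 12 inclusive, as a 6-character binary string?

reg_0 = 0xF3
clock 1: out=1, reg = 0x79
clock 2: out=1, reg = 0x3C
clock 3: out=0, reg = 0x9E
clock 4: out=0, reg = 0x4F
clock 5: out=1, reg = 0x27
clock 6: out=1, reg = 0x93
clock 7: out=1, reg = 0x49
clock 8: out=1, reg = 0x24
clock 9: out=0, reg = 0x12
clock 10: out=0, reg = 0x09
clock 11: out=1, reg = 0x04
clock 12: out=0, reg = 0x02

110010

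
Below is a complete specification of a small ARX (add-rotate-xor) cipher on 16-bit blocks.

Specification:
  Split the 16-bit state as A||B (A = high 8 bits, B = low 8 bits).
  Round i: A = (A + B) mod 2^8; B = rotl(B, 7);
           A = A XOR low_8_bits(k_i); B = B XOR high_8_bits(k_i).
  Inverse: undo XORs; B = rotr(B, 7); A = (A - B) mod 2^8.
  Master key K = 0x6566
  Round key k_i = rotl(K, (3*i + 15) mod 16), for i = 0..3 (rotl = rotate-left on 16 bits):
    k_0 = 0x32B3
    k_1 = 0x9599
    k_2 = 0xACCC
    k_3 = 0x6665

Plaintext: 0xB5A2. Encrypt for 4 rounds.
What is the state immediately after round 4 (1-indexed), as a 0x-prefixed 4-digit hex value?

0xE939

s_0 = plaintext = 0xB5A2
s_1 = Round(s_0, k_0) = 0xE463
s_2 = Round(s_1, k_1) = 0xDE24
s_3 = Round(s_2, k_2) = 0xCEBE
s_4 = Round(s_3, k_3) = 0xE939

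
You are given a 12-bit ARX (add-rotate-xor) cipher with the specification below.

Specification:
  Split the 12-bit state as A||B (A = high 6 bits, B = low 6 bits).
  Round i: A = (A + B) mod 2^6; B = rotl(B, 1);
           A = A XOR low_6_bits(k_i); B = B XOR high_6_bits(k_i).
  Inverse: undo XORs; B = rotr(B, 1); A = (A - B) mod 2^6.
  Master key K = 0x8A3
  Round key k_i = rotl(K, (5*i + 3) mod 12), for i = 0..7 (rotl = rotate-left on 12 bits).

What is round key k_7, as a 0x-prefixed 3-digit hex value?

0x28E

K = 0x8A3
k_0 = rotl(K, (5*0+3) mod 12) = rotl(K, 3) = 0x51C
k_1 = rotl(K, (5*1+3) mod 12) = rotl(K, 8) = 0x38A
k_2 = rotl(K, (5*2+3) mod 12) = rotl(K, 1) = 0x147
k_3 = rotl(K, (5*3+3) mod 12) = rotl(K, 6) = 0x8E2
k_4 = rotl(K, (5*4+3) mod 12) = rotl(K, 11) = 0xC51
k_5 = rotl(K, (5*5+3) mod 12) = rotl(K, 4) = 0xA38
k_6 = rotl(K, (5*6+3) mod 12) = rotl(K, 9) = 0x714
k_7 = rotl(K, (5*7+3) mod 12) = rotl(K, 2) = 0x28E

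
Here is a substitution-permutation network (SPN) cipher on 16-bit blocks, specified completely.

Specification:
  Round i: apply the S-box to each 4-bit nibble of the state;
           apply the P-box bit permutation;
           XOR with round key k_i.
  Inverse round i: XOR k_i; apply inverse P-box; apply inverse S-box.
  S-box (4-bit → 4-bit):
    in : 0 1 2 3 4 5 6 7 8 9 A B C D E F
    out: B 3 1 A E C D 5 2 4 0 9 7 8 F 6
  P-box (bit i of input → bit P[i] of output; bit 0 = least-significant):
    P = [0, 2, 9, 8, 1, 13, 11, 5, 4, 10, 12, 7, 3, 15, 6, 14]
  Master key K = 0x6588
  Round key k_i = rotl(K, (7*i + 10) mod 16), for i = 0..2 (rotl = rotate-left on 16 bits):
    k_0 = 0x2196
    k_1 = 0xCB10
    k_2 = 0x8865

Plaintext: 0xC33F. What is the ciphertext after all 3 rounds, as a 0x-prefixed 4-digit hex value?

0xEC86

s_0 = plaintext = 0xC33F
s_1 = Round(s_0, k_0) = 0x877A
s_2 = Round(s_1, k_1) = 0x5302
s_3 = Round(s_2, k_2) = 0xEC86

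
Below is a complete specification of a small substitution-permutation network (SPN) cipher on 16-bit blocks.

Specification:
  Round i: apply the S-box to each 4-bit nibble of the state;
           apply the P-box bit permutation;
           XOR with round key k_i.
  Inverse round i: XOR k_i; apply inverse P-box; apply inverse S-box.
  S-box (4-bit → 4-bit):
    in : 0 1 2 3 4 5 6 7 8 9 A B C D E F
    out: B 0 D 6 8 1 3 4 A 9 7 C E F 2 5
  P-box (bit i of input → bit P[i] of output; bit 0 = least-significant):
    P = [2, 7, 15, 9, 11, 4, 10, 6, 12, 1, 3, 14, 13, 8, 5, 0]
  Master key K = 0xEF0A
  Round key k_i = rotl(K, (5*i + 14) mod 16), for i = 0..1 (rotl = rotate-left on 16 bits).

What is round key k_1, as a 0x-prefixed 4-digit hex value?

0x7857

K = 0xEF0A
k_0 = rotl(K, (5*0+14) mod 16) = rotl(K, 14) = 0xBBC2
k_1 = rotl(K, (5*1+14) mod 16) = rotl(K, 3) = 0x7857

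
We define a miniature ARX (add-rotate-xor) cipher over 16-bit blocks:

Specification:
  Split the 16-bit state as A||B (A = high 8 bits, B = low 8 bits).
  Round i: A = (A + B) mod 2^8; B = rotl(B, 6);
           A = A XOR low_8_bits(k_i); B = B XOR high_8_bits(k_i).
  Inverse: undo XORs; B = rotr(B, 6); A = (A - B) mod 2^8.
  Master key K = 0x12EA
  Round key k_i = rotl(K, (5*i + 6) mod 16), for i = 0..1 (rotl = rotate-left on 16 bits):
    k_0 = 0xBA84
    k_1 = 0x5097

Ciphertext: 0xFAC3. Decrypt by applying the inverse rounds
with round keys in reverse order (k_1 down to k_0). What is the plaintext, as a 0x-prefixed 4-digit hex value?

s_0 = ciphertext = 0xFAC3
s_1 = InvRound(s_0, k_1) = 0x1F4E
s_2 = InvRound(s_1, k_0) = 0xC8D3

0xC8D3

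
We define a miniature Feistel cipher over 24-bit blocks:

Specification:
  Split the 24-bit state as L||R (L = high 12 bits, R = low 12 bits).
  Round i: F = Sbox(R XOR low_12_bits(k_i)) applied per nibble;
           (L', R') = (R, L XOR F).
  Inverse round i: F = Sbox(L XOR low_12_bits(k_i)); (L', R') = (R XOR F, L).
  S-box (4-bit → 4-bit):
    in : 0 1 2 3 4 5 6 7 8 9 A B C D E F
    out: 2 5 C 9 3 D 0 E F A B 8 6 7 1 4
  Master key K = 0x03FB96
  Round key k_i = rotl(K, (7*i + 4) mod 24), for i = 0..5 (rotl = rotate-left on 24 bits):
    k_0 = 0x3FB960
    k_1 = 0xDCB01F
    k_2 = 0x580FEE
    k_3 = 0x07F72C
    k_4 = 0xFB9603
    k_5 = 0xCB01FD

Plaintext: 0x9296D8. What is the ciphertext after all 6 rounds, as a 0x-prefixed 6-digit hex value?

s_0 = plaintext = 0x9296D8
s_1 = Round(s_0, k_0) = 0x6D8DA6
s_2 = Round(s_1, k_1) = 0xDA6152
s_3 = Round(s_2, k_2) = 0x152C20
s_4 = Round(s_3, k_3) = 0xC20974
s_5 = Round(s_4, k_4) = 0x9748CE
s_6 = Round(s_5, k_5) = 0x8CE3ED

0x8CE3ED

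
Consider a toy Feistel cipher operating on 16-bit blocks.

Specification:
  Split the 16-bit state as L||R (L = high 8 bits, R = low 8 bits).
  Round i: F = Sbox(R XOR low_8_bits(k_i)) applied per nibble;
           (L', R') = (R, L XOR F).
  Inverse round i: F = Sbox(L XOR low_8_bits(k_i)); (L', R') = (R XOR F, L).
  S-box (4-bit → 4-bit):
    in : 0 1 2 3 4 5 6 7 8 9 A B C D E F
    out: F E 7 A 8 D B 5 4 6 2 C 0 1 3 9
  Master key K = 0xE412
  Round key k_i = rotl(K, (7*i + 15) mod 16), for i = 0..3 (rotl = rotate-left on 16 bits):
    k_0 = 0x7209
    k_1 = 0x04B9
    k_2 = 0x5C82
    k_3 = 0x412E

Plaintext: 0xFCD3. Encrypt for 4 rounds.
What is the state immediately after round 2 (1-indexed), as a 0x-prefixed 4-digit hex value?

0xEE06

s_0 = plaintext = 0xFCD3
s_1 = Round(s_0, k_0) = 0xD3EE
s_2 = Round(s_1, k_1) = 0xEE06
s_3 = Round(s_2, k_2) = 0x06A6
s_4 = Round(s_3, k_3) = 0xA642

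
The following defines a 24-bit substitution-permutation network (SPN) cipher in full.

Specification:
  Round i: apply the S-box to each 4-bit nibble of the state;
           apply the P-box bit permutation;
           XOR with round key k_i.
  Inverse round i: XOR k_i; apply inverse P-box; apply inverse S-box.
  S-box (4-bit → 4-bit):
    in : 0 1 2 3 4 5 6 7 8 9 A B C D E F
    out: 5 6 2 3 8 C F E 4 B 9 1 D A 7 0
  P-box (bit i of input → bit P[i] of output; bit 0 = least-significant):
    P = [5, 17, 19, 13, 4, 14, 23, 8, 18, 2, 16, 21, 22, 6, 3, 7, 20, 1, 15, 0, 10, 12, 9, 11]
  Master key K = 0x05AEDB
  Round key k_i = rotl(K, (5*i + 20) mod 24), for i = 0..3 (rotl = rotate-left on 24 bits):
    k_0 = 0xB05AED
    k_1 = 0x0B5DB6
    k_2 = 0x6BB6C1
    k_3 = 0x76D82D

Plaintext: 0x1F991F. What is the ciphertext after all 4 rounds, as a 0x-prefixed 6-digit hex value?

s_0 = plaintext = 0x1F991F
s_1 = Round(s_0, k_0) = 0x540829
s_2 = Round(s_1, k_1) = 0x48379F
s_3 = Round(s_2, k_2) = 0x0A7F95
s_4 = Round(s_3, k_3) = 0x6EBFF4

0x6EBFF4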